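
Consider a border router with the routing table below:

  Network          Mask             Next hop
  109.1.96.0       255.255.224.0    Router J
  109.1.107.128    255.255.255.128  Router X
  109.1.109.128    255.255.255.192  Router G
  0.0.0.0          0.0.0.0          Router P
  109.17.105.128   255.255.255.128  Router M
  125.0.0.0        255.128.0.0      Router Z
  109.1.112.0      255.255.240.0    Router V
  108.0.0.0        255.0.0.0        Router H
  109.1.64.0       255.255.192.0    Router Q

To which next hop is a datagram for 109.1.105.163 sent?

Routes whose prefix contains 109.1.105.163:
  0.0.0.0/0 (default, matches everything) -> Router P
  109.1.64.0/18 (109.1.64.0 - 109.1.127.255) -> Router Q
  109.1.96.0/19 (109.1.96.0 - 109.1.127.255) -> Router J
More-specific entries that do NOT match:
  109.1.109.128/26 (109.1.109.128 - 109.1.109.191) does not contain 109.1.105.163
  109.1.107.128/25 (109.1.107.128 - 109.1.107.255) does not contain 109.1.105.163
  109.17.105.128/25 (109.17.105.128 - 109.17.105.255) does not contain 109.1.105.163
  109.1.112.0/20 (109.1.112.0 - 109.1.127.255) does not contain 109.1.105.163
Longest matching prefix is /19 -> next hop Router J.

Router J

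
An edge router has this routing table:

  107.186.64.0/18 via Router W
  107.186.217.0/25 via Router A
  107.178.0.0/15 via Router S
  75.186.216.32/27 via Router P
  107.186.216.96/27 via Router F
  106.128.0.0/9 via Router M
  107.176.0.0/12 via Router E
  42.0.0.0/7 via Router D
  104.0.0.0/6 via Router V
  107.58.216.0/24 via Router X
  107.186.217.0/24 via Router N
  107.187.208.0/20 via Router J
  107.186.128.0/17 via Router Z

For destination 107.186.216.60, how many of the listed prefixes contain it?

Prefixes containing 107.186.216.60:
  104.0.0.0/6 (104.0.0.0 - 107.255.255.255)
  107.176.0.0/12 (107.176.0.0 - 107.191.255.255)
  107.186.128.0/17 (107.186.128.0 - 107.186.255.255)
Total matching entries: 3.

3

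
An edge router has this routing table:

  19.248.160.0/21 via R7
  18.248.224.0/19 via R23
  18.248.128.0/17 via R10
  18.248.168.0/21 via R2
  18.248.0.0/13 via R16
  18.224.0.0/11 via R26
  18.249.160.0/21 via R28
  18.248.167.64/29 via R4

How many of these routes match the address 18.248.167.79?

3

Prefixes containing 18.248.167.79:
  18.224.0.0/11 (18.224.0.0 - 18.255.255.255)
  18.248.0.0/13 (18.248.0.0 - 18.255.255.255)
  18.248.128.0/17 (18.248.128.0 - 18.248.255.255)
Total matching entries: 3.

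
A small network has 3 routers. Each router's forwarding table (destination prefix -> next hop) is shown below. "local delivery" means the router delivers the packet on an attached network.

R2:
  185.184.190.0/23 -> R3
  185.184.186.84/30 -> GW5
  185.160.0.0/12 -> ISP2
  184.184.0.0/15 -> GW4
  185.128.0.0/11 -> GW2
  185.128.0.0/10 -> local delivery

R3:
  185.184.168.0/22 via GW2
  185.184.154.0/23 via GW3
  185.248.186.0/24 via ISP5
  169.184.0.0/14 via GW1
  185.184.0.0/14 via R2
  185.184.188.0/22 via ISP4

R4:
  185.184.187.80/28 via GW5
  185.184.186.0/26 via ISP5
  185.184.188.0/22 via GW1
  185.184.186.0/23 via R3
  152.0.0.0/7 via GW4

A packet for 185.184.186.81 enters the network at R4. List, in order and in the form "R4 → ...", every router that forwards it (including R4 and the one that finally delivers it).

R4 → R3 → R2

At R4: longest match for 185.184.186.81 is 185.184.186.0/23 -> R3
At R3: longest match for 185.184.186.81 is 185.184.0.0/14 -> R2
At R2: longest match for 185.184.186.81 is 185.128.0.0/10 -> local delivery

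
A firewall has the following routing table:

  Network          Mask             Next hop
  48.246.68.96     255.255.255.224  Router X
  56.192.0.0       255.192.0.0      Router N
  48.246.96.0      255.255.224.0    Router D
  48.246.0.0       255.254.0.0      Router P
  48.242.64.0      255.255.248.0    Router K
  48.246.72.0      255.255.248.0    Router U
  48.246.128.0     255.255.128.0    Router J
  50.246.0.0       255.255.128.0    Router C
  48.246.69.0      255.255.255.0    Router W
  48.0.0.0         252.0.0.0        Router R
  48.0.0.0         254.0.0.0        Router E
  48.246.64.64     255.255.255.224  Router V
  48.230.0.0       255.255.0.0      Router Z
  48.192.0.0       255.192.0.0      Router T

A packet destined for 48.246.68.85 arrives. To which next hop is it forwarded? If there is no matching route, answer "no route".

Routes whose prefix contains 48.246.68.85:
  48.0.0.0/6 (48.0.0.0 - 51.255.255.255) -> Router R
  48.0.0.0/7 (48.0.0.0 - 49.255.255.255) -> Router E
  48.192.0.0/10 (48.192.0.0 - 48.255.255.255) -> Router T
  48.246.0.0/15 (48.246.0.0 - 48.247.255.255) -> Router P
More-specific entries that do NOT match:
  48.246.68.96/27 (48.246.68.96 - 48.246.68.127) does not contain 48.246.68.85
  48.246.64.64/27 (48.246.64.64 - 48.246.64.95) does not contain 48.246.68.85
  48.246.69.0/24 (48.246.69.0 - 48.246.69.255) does not contain 48.246.68.85
  48.242.64.0/21 (48.242.64.0 - 48.242.71.255) does not contain 48.246.68.85
  48.246.72.0/21 (48.246.72.0 - 48.246.79.255) does not contain 48.246.68.85
  48.246.96.0/19 (48.246.96.0 - 48.246.127.255) does not contain 48.246.68.85
  48.246.128.0/17 (48.246.128.0 - 48.246.255.255) does not contain 48.246.68.85
  50.246.0.0/17 (50.246.0.0 - 50.246.127.255) does not contain 48.246.68.85
  48.230.0.0/16 (48.230.0.0 - 48.230.255.255) does not contain 48.246.68.85
Longest matching prefix is /15 -> next hop Router P.

Router P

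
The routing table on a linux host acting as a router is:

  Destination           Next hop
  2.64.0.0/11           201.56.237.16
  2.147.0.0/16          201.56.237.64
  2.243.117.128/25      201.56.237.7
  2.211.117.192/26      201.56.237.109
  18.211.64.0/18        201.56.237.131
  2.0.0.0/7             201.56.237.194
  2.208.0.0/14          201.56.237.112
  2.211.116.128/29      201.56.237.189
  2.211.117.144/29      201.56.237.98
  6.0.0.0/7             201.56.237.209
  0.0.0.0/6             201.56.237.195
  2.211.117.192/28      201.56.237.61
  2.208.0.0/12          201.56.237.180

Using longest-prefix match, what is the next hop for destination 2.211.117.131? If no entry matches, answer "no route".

201.56.237.112

Routes whose prefix contains 2.211.117.131:
  0.0.0.0/6 (0.0.0.0 - 3.255.255.255) -> 201.56.237.195
  2.0.0.0/7 (2.0.0.0 - 3.255.255.255) -> 201.56.237.194
  2.208.0.0/12 (2.208.0.0 - 2.223.255.255) -> 201.56.237.180
  2.208.0.0/14 (2.208.0.0 - 2.211.255.255) -> 201.56.237.112
More-specific entries that do NOT match:
  2.211.116.128/29 (2.211.116.128 - 2.211.116.135) does not contain 2.211.117.131
  2.211.117.144/29 (2.211.117.144 - 2.211.117.151) does not contain 2.211.117.131
  2.211.117.192/28 (2.211.117.192 - 2.211.117.207) does not contain 2.211.117.131
  2.211.117.192/26 (2.211.117.192 - 2.211.117.255) does not contain 2.211.117.131
  2.243.117.128/25 (2.243.117.128 - 2.243.117.255) does not contain 2.211.117.131
  18.211.64.0/18 (18.211.64.0 - 18.211.127.255) does not contain 2.211.117.131
  2.147.0.0/16 (2.147.0.0 - 2.147.255.255) does not contain 2.211.117.131
Longest matching prefix is /14 -> next hop 201.56.237.112.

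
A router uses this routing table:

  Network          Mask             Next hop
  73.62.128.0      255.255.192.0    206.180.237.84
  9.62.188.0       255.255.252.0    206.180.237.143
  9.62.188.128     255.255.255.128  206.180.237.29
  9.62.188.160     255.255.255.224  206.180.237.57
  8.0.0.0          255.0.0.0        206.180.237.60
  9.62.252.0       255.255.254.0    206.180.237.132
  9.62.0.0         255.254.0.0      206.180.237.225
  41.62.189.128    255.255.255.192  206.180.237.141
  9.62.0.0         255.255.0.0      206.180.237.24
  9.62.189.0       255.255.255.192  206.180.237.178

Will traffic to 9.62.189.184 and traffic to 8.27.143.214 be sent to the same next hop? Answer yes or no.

9.62.189.184: longest match 9.62.188.0/22 -> 206.180.237.143
8.27.143.214: longest match 8.0.0.0/8 -> 206.180.237.60

no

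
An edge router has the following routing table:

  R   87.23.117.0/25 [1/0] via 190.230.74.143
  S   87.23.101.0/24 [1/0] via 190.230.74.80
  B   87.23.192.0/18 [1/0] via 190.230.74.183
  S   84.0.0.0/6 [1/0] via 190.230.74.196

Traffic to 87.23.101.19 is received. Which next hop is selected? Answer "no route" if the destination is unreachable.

Routes whose prefix contains 87.23.101.19:
  84.0.0.0/6 (84.0.0.0 - 87.255.255.255) -> 190.230.74.196
  87.23.101.0/24 (87.23.101.0 - 87.23.101.255) -> 190.230.74.80
More-specific entries that do NOT match:
  87.23.117.0/25 (87.23.117.0 - 87.23.117.127) does not contain 87.23.101.19
Longest matching prefix is /24 -> next hop 190.230.74.80.

190.230.74.80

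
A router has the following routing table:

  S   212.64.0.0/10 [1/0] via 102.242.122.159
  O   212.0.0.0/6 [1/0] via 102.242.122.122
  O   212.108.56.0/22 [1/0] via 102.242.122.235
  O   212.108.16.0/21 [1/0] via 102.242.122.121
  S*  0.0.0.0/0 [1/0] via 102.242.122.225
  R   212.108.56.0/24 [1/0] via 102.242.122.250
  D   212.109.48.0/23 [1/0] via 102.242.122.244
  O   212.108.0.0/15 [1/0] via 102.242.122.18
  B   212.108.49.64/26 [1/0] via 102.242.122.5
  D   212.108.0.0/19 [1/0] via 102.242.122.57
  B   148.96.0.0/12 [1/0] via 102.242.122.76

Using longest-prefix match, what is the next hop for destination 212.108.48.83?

102.242.122.18

Routes whose prefix contains 212.108.48.83:
  0.0.0.0/0 (default, matches everything) -> 102.242.122.225
  212.0.0.0/6 (212.0.0.0 - 215.255.255.255) -> 102.242.122.122
  212.64.0.0/10 (212.64.0.0 - 212.127.255.255) -> 102.242.122.159
  212.108.0.0/15 (212.108.0.0 - 212.109.255.255) -> 102.242.122.18
More-specific entries that do NOT match:
  212.108.49.64/26 (212.108.49.64 - 212.108.49.127) does not contain 212.108.48.83
  212.108.56.0/24 (212.108.56.0 - 212.108.56.255) does not contain 212.108.48.83
  212.109.48.0/23 (212.109.48.0 - 212.109.49.255) does not contain 212.108.48.83
  212.108.56.0/22 (212.108.56.0 - 212.108.59.255) does not contain 212.108.48.83
  212.108.16.0/21 (212.108.16.0 - 212.108.23.255) does not contain 212.108.48.83
  212.108.0.0/19 (212.108.0.0 - 212.108.31.255) does not contain 212.108.48.83
Longest matching prefix is /15 -> next hop 102.242.122.18.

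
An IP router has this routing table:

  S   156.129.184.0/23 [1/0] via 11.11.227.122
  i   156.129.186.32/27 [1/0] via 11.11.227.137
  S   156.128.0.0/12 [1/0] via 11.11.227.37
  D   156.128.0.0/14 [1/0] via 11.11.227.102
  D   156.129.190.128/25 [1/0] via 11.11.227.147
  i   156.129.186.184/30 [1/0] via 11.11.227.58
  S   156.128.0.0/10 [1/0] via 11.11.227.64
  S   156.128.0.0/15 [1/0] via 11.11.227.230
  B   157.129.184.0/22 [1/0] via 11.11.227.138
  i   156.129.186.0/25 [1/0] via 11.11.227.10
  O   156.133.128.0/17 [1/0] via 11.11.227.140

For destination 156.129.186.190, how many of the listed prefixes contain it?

4

Prefixes containing 156.129.186.190:
  156.128.0.0/10 (156.128.0.0 - 156.191.255.255)
  156.128.0.0/12 (156.128.0.0 - 156.143.255.255)
  156.128.0.0/14 (156.128.0.0 - 156.131.255.255)
  156.128.0.0/15 (156.128.0.0 - 156.129.255.255)
Total matching entries: 4.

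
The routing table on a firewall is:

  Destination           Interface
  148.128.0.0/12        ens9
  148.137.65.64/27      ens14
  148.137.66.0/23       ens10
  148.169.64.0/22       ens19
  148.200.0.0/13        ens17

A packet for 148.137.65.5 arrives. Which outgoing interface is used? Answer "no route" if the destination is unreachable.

ens9

Routes whose prefix contains 148.137.65.5:
  148.128.0.0/12 (148.128.0.0 - 148.143.255.255) -> ens9
More-specific entries that do NOT match:
  148.137.65.64/27 (148.137.65.64 - 148.137.65.95) does not contain 148.137.65.5
  148.137.66.0/23 (148.137.66.0 - 148.137.67.255) does not contain 148.137.65.5
  148.169.64.0/22 (148.169.64.0 - 148.169.67.255) does not contain 148.137.65.5
  148.200.0.0/13 (148.200.0.0 - 148.207.255.255) does not contain 148.137.65.5
Longest matching prefix is /12 -> interface ens9.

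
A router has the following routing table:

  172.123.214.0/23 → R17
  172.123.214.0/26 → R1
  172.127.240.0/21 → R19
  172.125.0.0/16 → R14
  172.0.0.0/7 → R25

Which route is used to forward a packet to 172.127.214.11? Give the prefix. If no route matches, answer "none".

Entries matching 172.127.214.11:
  172.0.0.0/7 (172.0.0.0 - 173.255.255.255)
Most specific is 172.0.0.0/7.

172.0.0.0/7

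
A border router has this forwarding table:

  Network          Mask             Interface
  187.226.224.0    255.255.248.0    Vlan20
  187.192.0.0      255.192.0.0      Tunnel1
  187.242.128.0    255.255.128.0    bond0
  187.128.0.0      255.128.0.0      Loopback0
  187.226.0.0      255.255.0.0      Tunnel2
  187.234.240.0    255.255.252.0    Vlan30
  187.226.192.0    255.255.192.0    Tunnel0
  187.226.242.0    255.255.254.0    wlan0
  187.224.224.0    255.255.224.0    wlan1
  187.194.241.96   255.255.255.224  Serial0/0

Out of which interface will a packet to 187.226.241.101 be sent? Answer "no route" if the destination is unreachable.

Routes whose prefix contains 187.226.241.101:
  187.128.0.0/9 (187.128.0.0 - 187.255.255.255) -> Loopback0
  187.192.0.0/10 (187.192.0.0 - 187.255.255.255) -> Tunnel1
  187.226.0.0/16 (187.226.0.0 - 187.226.255.255) -> Tunnel2
  187.226.192.0/18 (187.226.192.0 - 187.226.255.255) -> Tunnel0
More-specific entries that do NOT match:
  187.194.241.96/27 (187.194.241.96 - 187.194.241.127) does not contain 187.226.241.101
  187.226.242.0/23 (187.226.242.0 - 187.226.243.255) does not contain 187.226.241.101
  187.234.240.0/22 (187.234.240.0 - 187.234.243.255) does not contain 187.226.241.101
  187.226.224.0/21 (187.226.224.0 - 187.226.231.255) does not contain 187.226.241.101
  187.224.224.0/19 (187.224.224.0 - 187.224.255.255) does not contain 187.226.241.101
Longest matching prefix is /18 -> interface Tunnel0.

Tunnel0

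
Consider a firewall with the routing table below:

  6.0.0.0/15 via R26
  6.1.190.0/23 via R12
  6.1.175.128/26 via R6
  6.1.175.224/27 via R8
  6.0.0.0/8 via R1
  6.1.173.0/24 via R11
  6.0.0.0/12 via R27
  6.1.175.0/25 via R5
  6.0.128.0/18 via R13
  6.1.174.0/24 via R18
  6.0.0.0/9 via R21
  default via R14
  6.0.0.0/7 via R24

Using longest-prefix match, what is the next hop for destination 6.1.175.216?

R26

Routes whose prefix contains 6.1.175.216:
  0.0.0.0/0 (default, matches everything) -> R14
  6.0.0.0/7 (6.0.0.0 - 7.255.255.255) -> R24
  6.0.0.0/8 (6.0.0.0 - 6.255.255.255) -> R1
  6.0.0.0/9 (6.0.0.0 - 6.127.255.255) -> R21
  6.0.0.0/12 (6.0.0.0 - 6.15.255.255) -> R27
  6.0.0.0/15 (6.0.0.0 - 6.1.255.255) -> R26
More-specific entries that do NOT match:
  6.1.175.224/27 (6.1.175.224 - 6.1.175.255) does not contain 6.1.175.216
  6.1.175.128/26 (6.1.175.128 - 6.1.175.191) does not contain 6.1.175.216
  6.1.175.0/25 (6.1.175.0 - 6.1.175.127) does not contain 6.1.175.216
  6.1.173.0/24 (6.1.173.0 - 6.1.173.255) does not contain 6.1.175.216
  6.1.174.0/24 (6.1.174.0 - 6.1.174.255) does not contain 6.1.175.216
  6.1.190.0/23 (6.1.190.0 - 6.1.191.255) does not contain 6.1.175.216
  6.0.128.0/18 (6.0.128.0 - 6.0.191.255) does not contain 6.1.175.216
Longest matching prefix is /15 -> next hop R26.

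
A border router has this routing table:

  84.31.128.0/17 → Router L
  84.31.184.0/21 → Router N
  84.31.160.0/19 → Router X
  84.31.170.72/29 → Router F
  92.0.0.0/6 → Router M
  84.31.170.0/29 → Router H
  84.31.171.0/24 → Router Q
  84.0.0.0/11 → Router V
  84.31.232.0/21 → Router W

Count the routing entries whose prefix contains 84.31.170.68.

3

Prefixes containing 84.31.170.68:
  84.0.0.0/11 (84.0.0.0 - 84.31.255.255)
  84.31.128.0/17 (84.31.128.0 - 84.31.255.255)
  84.31.160.0/19 (84.31.160.0 - 84.31.191.255)
Total matching entries: 3.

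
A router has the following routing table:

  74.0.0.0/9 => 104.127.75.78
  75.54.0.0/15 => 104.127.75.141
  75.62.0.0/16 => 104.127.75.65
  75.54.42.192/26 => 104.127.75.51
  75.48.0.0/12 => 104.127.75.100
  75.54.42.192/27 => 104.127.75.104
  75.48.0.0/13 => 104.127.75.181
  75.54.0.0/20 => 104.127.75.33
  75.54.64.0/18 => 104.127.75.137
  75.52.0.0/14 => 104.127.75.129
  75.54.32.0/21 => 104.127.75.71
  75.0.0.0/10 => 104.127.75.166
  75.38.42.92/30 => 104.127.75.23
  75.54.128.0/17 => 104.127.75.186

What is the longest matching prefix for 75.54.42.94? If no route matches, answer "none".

75.54.0.0/15

Entries matching 75.54.42.94:
  75.0.0.0/10 (75.0.0.0 - 75.63.255.255)
  75.48.0.0/12 (75.48.0.0 - 75.63.255.255)
  75.48.0.0/13 (75.48.0.0 - 75.55.255.255)
  75.52.0.0/14 (75.52.0.0 - 75.55.255.255)
  75.54.0.0/15 (75.54.0.0 - 75.55.255.255)
Most specific is 75.54.0.0/15.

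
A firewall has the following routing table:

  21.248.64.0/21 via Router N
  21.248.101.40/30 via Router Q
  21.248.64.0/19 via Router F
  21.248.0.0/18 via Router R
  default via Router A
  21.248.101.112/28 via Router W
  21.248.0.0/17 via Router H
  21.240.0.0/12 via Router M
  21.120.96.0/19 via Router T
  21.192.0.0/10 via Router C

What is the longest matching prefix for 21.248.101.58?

Entries matching 21.248.101.58:
  0.0.0.0/0 (default, matches everything)
  21.192.0.0/10 (21.192.0.0 - 21.255.255.255)
  21.240.0.0/12 (21.240.0.0 - 21.255.255.255)
  21.248.0.0/17 (21.248.0.0 - 21.248.127.255)
Most specific is 21.248.0.0/17.

21.248.0.0/17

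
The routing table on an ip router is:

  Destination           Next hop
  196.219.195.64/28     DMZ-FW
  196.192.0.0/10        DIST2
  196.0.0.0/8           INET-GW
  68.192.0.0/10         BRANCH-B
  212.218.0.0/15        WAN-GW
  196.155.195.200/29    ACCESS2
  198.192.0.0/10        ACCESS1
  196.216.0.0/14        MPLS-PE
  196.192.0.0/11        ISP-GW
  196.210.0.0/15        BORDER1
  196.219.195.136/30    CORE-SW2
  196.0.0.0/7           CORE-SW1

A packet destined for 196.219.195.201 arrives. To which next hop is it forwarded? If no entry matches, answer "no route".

Routes whose prefix contains 196.219.195.201:
  196.0.0.0/7 (196.0.0.0 - 197.255.255.255) -> CORE-SW1
  196.0.0.0/8 (196.0.0.0 - 196.255.255.255) -> INET-GW
  196.192.0.0/10 (196.192.0.0 - 196.255.255.255) -> DIST2
  196.192.0.0/11 (196.192.0.0 - 196.223.255.255) -> ISP-GW
  196.216.0.0/14 (196.216.0.0 - 196.219.255.255) -> MPLS-PE
More-specific entries that do NOT match:
  196.219.195.136/30 (196.219.195.136 - 196.219.195.139) does not contain 196.219.195.201
  196.155.195.200/29 (196.155.195.200 - 196.155.195.207) does not contain 196.219.195.201
  196.219.195.64/28 (196.219.195.64 - 196.219.195.79) does not contain 196.219.195.201
  212.218.0.0/15 (212.218.0.0 - 212.219.255.255) does not contain 196.219.195.201
  196.210.0.0/15 (196.210.0.0 - 196.211.255.255) does not contain 196.219.195.201
Longest matching prefix is /14 -> next hop MPLS-PE.

MPLS-PE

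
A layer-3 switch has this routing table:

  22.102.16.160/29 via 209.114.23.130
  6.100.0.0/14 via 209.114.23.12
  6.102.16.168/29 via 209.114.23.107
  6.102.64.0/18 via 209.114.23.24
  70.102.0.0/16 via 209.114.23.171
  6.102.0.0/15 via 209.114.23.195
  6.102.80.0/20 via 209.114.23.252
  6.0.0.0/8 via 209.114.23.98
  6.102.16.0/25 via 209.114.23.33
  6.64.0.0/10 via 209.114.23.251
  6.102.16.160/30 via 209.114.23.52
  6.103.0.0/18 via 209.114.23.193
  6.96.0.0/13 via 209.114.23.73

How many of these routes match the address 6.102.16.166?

Prefixes containing 6.102.16.166:
  6.0.0.0/8 (6.0.0.0 - 6.255.255.255)
  6.64.0.0/10 (6.64.0.0 - 6.127.255.255)
  6.96.0.0/13 (6.96.0.0 - 6.103.255.255)
  6.100.0.0/14 (6.100.0.0 - 6.103.255.255)
  6.102.0.0/15 (6.102.0.0 - 6.103.255.255)
Total matching entries: 5.

5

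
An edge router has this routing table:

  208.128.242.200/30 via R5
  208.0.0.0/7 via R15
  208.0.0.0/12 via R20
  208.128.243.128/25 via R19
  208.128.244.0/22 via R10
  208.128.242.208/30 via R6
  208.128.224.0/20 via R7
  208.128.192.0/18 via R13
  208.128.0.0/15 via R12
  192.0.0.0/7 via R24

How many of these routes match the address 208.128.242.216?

3

Prefixes containing 208.128.242.216:
  208.0.0.0/7 (208.0.0.0 - 209.255.255.255)
  208.128.0.0/15 (208.128.0.0 - 208.129.255.255)
  208.128.192.0/18 (208.128.192.0 - 208.128.255.255)
Total matching entries: 3.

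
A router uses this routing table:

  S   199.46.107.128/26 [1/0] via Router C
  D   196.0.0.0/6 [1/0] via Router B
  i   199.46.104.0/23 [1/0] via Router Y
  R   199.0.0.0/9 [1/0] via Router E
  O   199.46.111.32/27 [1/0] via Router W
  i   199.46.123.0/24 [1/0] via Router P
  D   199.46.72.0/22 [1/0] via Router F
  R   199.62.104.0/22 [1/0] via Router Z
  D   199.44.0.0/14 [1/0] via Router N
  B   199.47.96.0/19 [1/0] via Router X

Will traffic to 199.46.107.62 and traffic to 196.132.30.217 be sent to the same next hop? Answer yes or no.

no

199.46.107.62: longest match 199.44.0.0/14 -> Router N
196.132.30.217: longest match 196.0.0.0/6 -> Router B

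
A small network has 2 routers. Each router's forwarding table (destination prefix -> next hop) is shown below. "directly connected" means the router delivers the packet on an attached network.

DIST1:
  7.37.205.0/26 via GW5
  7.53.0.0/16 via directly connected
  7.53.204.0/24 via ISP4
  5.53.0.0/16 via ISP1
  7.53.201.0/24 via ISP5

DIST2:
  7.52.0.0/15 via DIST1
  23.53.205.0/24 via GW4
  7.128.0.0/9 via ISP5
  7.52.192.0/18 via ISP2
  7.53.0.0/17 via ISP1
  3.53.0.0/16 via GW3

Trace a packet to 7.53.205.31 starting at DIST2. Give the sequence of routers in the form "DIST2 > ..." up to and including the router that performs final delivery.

At DIST2: longest match for 7.53.205.31 is 7.52.0.0/15 -> DIST1
At DIST1: longest match for 7.53.205.31 is 7.53.0.0/16 -> directly connected

DIST2 > DIST1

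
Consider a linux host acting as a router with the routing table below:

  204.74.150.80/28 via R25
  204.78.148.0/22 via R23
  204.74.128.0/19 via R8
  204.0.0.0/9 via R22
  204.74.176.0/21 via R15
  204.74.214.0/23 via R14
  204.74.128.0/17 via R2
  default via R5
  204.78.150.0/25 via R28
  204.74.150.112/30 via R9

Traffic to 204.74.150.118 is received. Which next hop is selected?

Routes whose prefix contains 204.74.150.118:
  0.0.0.0/0 (default, matches everything) -> R5
  204.0.0.0/9 (204.0.0.0 - 204.127.255.255) -> R22
  204.74.128.0/17 (204.74.128.0 - 204.74.255.255) -> R2
  204.74.128.0/19 (204.74.128.0 - 204.74.159.255) -> R8
More-specific entries that do NOT match:
  204.74.150.112/30 (204.74.150.112 - 204.74.150.115) does not contain 204.74.150.118
  204.74.150.80/28 (204.74.150.80 - 204.74.150.95) does not contain 204.74.150.118
  204.78.150.0/25 (204.78.150.0 - 204.78.150.127) does not contain 204.74.150.118
  204.74.214.0/23 (204.74.214.0 - 204.74.215.255) does not contain 204.74.150.118
  204.78.148.0/22 (204.78.148.0 - 204.78.151.255) does not contain 204.74.150.118
  204.74.176.0/21 (204.74.176.0 - 204.74.183.255) does not contain 204.74.150.118
Longest matching prefix is /19 -> next hop R8.

R8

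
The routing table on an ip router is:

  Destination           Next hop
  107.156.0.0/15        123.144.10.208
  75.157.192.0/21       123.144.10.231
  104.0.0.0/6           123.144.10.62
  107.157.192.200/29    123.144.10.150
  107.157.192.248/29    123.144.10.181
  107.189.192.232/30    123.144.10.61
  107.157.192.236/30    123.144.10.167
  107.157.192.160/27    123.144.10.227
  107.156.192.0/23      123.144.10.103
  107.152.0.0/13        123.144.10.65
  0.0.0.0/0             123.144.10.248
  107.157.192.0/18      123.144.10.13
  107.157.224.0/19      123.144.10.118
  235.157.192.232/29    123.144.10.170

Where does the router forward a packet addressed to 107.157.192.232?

Routes whose prefix contains 107.157.192.232:
  0.0.0.0/0 (default, matches everything) -> 123.144.10.248
  104.0.0.0/6 (104.0.0.0 - 107.255.255.255) -> 123.144.10.62
  107.152.0.0/13 (107.152.0.0 - 107.159.255.255) -> 123.144.10.65
  107.156.0.0/15 (107.156.0.0 - 107.157.255.255) -> 123.144.10.208
  107.157.192.0/18 (107.157.192.0 - 107.157.255.255) -> 123.144.10.13
More-specific entries that do NOT match:
  107.189.192.232/30 (107.189.192.232 - 107.189.192.235) does not contain 107.157.192.232
  107.157.192.236/30 (107.157.192.236 - 107.157.192.239) does not contain 107.157.192.232
  107.157.192.200/29 (107.157.192.200 - 107.157.192.207) does not contain 107.157.192.232
  107.157.192.248/29 (107.157.192.248 - 107.157.192.255) does not contain 107.157.192.232
  235.157.192.232/29 (235.157.192.232 - 235.157.192.239) does not contain 107.157.192.232
  107.157.192.160/27 (107.157.192.160 - 107.157.192.191) does not contain 107.157.192.232
  107.156.192.0/23 (107.156.192.0 - 107.156.193.255) does not contain 107.157.192.232
  75.157.192.0/21 (75.157.192.0 - 75.157.199.255) does not contain 107.157.192.232
  107.157.224.0/19 (107.157.224.0 - 107.157.255.255) does not contain 107.157.192.232
Longest matching prefix is /18 -> next hop 123.144.10.13.

123.144.10.13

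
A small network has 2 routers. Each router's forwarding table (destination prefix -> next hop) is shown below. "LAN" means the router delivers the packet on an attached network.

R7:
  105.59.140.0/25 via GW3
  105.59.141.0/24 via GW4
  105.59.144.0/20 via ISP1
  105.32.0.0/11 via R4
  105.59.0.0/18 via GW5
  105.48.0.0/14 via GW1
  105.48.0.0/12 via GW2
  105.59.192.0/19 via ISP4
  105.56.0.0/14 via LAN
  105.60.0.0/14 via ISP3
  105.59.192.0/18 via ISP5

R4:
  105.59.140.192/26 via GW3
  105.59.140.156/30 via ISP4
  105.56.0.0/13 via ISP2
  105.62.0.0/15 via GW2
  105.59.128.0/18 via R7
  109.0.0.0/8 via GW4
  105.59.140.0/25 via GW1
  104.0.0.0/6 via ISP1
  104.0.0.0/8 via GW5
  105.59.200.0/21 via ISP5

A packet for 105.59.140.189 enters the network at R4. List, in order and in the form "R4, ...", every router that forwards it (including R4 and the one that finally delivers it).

R4, R7

At R4: longest match for 105.59.140.189 is 105.59.128.0/18 -> R7
At R7: longest match for 105.59.140.189 is 105.56.0.0/14 -> LAN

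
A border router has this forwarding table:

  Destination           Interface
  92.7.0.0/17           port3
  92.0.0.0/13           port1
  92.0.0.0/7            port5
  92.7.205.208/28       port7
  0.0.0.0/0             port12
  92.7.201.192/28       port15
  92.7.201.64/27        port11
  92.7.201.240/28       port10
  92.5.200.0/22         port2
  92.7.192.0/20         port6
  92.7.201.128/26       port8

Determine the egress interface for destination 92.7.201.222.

port6

Routes whose prefix contains 92.7.201.222:
  0.0.0.0/0 (default, matches everything) -> port12
  92.0.0.0/7 (92.0.0.0 - 93.255.255.255) -> port5
  92.0.0.0/13 (92.0.0.0 - 92.7.255.255) -> port1
  92.7.192.0/20 (92.7.192.0 - 92.7.207.255) -> port6
More-specific entries that do NOT match:
  92.7.205.208/28 (92.7.205.208 - 92.7.205.223) does not contain 92.7.201.222
  92.7.201.192/28 (92.7.201.192 - 92.7.201.207) does not contain 92.7.201.222
  92.7.201.240/28 (92.7.201.240 - 92.7.201.255) does not contain 92.7.201.222
  92.7.201.64/27 (92.7.201.64 - 92.7.201.95) does not contain 92.7.201.222
  92.7.201.128/26 (92.7.201.128 - 92.7.201.191) does not contain 92.7.201.222
  92.5.200.0/22 (92.5.200.0 - 92.5.203.255) does not contain 92.7.201.222
Longest matching prefix is /20 -> interface port6.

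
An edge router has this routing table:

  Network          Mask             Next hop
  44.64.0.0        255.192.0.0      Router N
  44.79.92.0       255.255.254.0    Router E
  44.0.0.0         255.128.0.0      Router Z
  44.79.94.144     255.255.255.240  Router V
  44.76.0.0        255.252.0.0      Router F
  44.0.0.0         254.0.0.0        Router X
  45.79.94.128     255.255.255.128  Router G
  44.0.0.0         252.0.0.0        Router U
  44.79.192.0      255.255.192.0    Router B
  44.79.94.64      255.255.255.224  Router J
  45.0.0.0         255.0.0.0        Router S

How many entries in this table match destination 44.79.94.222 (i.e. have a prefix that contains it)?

Prefixes containing 44.79.94.222:
  44.0.0.0/6 (44.0.0.0 - 47.255.255.255)
  44.0.0.0/7 (44.0.0.0 - 45.255.255.255)
  44.0.0.0/9 (44.0.0.0 - 44.127.255.255)
  44.64.0.0/10 (44.64.0.0 - 44.127.255.255)
  44.76.0.0/14 (44.76.0.0 - 44.79.255.255)
Total matching entries: 5.

5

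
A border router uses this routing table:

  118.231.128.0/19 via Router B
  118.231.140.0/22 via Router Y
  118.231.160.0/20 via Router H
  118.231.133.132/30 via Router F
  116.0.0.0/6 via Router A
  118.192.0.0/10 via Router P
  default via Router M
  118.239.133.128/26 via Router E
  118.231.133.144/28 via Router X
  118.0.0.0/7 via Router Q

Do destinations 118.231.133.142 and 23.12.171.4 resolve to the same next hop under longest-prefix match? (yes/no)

no

118.231.133.142: longest match 118.231.128.0/19 -> Router B
23.12.171.4: longest match 0.0.0.0/0 -> Router M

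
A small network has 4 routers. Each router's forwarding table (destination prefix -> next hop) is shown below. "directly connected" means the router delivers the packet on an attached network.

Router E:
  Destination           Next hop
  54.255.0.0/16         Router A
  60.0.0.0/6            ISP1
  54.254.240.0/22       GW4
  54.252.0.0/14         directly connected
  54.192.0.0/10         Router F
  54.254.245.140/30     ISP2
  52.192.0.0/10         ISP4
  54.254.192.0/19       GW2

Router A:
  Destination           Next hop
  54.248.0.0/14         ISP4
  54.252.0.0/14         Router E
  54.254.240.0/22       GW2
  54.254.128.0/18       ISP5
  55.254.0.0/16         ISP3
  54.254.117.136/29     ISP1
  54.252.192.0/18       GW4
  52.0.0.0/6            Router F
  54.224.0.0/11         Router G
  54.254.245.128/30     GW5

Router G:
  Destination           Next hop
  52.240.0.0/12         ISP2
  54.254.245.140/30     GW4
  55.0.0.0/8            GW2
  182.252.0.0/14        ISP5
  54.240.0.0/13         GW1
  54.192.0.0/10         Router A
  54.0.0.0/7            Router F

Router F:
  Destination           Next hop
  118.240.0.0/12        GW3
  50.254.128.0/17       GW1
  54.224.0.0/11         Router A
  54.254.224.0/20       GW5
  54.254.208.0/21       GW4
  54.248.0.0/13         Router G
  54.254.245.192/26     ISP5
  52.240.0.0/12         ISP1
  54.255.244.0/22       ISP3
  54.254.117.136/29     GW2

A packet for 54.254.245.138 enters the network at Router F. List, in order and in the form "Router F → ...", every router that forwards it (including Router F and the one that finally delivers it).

Router F → Router G → Router A → Router E

At Router F: longest match for 54.254.245.138 is 54.248.0.0/13 -> Router G
At Router G: longest match for 54.254.245.138 is 54.192.0.0/10 -> Router A
At Router A: longest match for 54.254.245.138 is 54.252.0.0/14 -> Router E
At Router E: longest match for 54.254.245.138 is 54.252.0.0/14 -> directly connected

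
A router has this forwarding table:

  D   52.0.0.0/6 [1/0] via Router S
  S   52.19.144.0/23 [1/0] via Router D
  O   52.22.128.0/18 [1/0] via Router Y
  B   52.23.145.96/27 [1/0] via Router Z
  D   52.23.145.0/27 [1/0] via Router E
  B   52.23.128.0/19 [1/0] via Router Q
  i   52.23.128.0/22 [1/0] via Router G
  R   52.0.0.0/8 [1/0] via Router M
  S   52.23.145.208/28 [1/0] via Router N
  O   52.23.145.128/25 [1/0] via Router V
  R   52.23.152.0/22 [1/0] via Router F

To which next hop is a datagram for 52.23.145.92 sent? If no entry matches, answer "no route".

Routes whose prefix contains 52.23.145.92:
  52.0.0.0/6 (52.0.0.0 - 55.255.255.255) -> Router S
  52.0.0.0/8 (52.0.0.0 - 52.255.255.255) -> Router M
  52.23.128.0/19 (52.23.128.0 - 52.23.159.255) -> Router Q
More-specific entries that do NOT match:
  52.23.145.208/28 (52.23.145.208 - 52.23.145.223) does not contain 52.23.145.92
  52.23.145.96/27 (52.23.145.96 - 52.23.145.127) does not contain 52.23.145.92
  52.23.145.0/27 (52.23.145.0 - 52.23.145.31) does not contain 52.23.145.92
  52.23.145.128/25 (52.23.145.128 - 52.23.145.255) does not contain 52.23.145.92
  52.19.144.0/23 (52.19.144.0 - 52.19.145.255) does not contain 52.23.145.92
  52.23.128.0/22 (52.23.128.0 - 52.23.131.255) does not contain 52.23.145.92
  52.23.152.0/22 (52.23.152.0 - 52.23.155.255) does not contain 52.23.145.92
Longest matching prefix is /19 -> next hop Router Q.

Router Q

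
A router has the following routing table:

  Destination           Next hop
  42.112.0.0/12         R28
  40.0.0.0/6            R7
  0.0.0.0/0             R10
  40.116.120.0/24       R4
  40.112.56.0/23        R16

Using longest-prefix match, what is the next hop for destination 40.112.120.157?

R7

Routes whose prefix contains 40.112.120.157:
  0.0.0.0/0 (default, matches everything) -> R10
  40.0.0.0/6 (40.0.0.0 - 43.255.255.255) -> R7
More-specific entries that do NOT match:
  40.116.120.0/24 (40.116.120.0 - 40.116.120.255) does not contain 40.112.120.157
  40.112.56.0/23 (40.112.56.0 - 40.112.57.255) does not contain 40.112.120.157
  42.112.0.0/12 (42.112.0.0 - 42.127.255.255) does not contain 40.112.120.157
Longest matching prefix is /6 -> next hop R7.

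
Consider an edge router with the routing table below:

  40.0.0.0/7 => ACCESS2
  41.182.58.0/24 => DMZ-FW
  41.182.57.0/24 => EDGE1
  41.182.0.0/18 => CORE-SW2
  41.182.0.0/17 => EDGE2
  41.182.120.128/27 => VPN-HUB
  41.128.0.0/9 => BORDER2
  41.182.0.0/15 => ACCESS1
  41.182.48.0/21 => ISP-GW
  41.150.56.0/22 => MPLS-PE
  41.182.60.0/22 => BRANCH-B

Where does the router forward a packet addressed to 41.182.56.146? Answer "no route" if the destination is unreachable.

Routes whose prefix contains 41.182.56.146:
  40.0.0.0/7 (40.0.0.0 - 41.255.255.255) -> ACCESS2
  41.128.0.0/9 (41.128.0.0 - 41.255.255.255) -> BORDER2
  41.182.0.0/15 (41.182.0.0 - 41.183.255.255) -> ACCESS1
  41.182.0.0/17 (41.182.0.0 - 41.182.127.255) -> EDGE2
  41.182.0.0/18 (41.182.0.0 - 41.182.63.255) -> CORE-SW2
More-specific entries that do NOT match:
  41.182.120.128/27 (41.182.120.128 - 41.182.120.159) does not contain 41.182.56.146
  41.182.58.0/24 (41.182.58.0 - 41.182.58.255) does not contain 41.182.56.146
  41.182.57.0/24 (41.182.57.0 - 41.182.57.255) does not contain 41.182.56.146
  41.150.56.0/22 (41.150.56.0 - 41.150.59.255) does not contain 41.182.56.146
  41.182.60.0/22 (41.182.60.0 - 41.182.63.255) does not contain 41.182.56.146
  41.182.48.0/21 (41.182.48.0 - 41.182.55.255) does not contain 41.182.56.146
Longest matching prefix is /18 -> next hop CORE-SW2.

CORE-SW2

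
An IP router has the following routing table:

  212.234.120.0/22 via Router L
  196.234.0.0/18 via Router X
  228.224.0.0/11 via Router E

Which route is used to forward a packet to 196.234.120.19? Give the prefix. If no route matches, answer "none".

196.234.120.19 is outside every listed prefix and there is no default route.

none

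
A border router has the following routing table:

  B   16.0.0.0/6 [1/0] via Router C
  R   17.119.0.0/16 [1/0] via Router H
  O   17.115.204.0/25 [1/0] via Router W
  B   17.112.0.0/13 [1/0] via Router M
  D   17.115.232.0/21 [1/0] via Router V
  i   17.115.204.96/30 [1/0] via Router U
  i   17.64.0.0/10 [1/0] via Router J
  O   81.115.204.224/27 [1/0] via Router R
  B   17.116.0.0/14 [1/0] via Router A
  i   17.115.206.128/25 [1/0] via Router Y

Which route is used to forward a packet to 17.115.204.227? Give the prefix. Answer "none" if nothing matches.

Entries matching 17.115.204.227:
  16.0.0.0/6 (16.0.0.0 - 19.255.255.255)
  17.64.0.0/10 (17.64.0.0 - 17.127.255.255)
  17.112.0.0/13 (17.112.0.0 - 17.119.255.255)
Most specific is 17.112.0.0/13.

17.112.0.0/13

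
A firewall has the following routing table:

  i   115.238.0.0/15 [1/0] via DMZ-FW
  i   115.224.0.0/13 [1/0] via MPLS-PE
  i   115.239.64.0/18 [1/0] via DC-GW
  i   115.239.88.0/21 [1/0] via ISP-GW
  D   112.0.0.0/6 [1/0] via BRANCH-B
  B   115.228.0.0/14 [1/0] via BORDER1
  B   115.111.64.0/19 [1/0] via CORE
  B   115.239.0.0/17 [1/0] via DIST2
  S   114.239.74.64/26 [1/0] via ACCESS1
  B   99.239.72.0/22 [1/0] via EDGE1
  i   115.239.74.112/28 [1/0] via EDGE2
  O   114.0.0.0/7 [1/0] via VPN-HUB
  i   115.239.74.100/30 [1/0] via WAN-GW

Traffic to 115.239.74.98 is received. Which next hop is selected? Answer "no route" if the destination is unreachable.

DC-GW

Routes whose prefix contains 115.239.74.98:
  112.0.0.0/6 (112.0.0.0 - 115.255.255.255) -> BRANCH-B
  114.0.0.0/7 (114.0.0.0 - 115.255.255.255) -> VPN-HUB
  115.238.0.0/15 (115.238.0.0 - 115.239.255.255) -> DMZ-FW
  115.239.0.0/17 (115.239.0.0 - 115.239.127.255) -> DIST2
  115.239.64.0/18 (115.239.64.0 - 115.239.127.255) -> DC-GW
More-specific entries that do NOT match:
  115.239.74.100/30 (115.239.74.100 - 115.239.74.103) does not contain 115.239.74.98
  115.239.74.112/28 (115.239.74.112 - 115.239.74.127) does not contain 115.239.74.98
  114.239.74.64/26 (114.239.74.64 - 114.239.74.127) does not contain 115.239.74.98
  99.239.72.0/22 (99.239.72.0 - 99.239.75.255) does not contain 115.239.74.98
  115.239.88.0/21 (115.239.88.0 - 115.239.95.255) does not contain 115.239.74.98
  115.111.64.0/19 (115.111.64.0 - 115.111.95.255) does not contain 115.239.74.98
Longest matching prefix is /18 -> next hop DC-GW.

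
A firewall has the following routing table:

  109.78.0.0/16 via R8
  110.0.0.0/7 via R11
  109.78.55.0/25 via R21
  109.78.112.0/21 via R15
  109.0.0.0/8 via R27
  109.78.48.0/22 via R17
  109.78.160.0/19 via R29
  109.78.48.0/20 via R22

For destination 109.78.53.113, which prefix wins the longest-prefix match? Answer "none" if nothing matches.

Entries matching 109.78.53.113:
  109.0.0.0/8 (109.0.0.0 - 109.255.255.255)
  109.78.0.0/16 (109.78.0.0 - 109.78.255.255)
  109.78.48.0/20 (109.78.48.0 - 109.78.63.255)
Most specific is 109.78.48.0/20.

109.78.48.0/20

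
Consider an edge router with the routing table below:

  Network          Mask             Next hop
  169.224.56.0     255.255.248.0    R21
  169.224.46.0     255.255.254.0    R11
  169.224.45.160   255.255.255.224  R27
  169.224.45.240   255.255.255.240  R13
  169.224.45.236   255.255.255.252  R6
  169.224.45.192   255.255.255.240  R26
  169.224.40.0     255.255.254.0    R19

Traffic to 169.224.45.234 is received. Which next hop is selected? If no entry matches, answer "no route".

No entry's prefix contains 169.224.45.234; there is no default route.

no route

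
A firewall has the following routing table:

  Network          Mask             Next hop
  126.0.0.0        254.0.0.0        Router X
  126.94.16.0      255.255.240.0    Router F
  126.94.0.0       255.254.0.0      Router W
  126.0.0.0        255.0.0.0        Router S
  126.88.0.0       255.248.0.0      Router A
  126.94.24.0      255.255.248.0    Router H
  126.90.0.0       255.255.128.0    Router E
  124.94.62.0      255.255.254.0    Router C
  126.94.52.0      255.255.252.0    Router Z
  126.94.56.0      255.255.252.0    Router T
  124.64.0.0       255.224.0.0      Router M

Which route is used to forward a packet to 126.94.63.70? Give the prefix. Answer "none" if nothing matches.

Entries matching 126.94.63.70:
  126.0.0.0/7 (126.0.0.0 - 127.255.255.255)
  126.0.0.0/8 (126.0.0.0 - 126.255.255.255)
  126.88.0.0/13 (126.88.0.0 - 126.95.255.255)
  126.94.0.0/15 (126.94.0.0 - 126.95.255.255)
Most specific is 126.94.0.0/15.

126.94.0.0/15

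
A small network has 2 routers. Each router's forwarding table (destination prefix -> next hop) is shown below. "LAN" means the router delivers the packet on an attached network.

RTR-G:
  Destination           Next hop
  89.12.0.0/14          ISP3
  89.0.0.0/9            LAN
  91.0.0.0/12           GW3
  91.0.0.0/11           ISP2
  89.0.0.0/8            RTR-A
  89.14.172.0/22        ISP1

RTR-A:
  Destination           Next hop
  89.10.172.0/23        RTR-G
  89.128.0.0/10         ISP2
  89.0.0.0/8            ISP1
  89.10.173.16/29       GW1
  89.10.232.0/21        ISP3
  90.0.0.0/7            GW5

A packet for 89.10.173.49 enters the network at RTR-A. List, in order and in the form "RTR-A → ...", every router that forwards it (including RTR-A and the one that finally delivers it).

At RTR-A: longest match for 89.10.173.49 is 89.10.172.0/23 -> RTR-G
At RTR-G: longest match for 89.10.173.49 is 89.0.0.0/9 -> LAN

RTR-A → RTR-G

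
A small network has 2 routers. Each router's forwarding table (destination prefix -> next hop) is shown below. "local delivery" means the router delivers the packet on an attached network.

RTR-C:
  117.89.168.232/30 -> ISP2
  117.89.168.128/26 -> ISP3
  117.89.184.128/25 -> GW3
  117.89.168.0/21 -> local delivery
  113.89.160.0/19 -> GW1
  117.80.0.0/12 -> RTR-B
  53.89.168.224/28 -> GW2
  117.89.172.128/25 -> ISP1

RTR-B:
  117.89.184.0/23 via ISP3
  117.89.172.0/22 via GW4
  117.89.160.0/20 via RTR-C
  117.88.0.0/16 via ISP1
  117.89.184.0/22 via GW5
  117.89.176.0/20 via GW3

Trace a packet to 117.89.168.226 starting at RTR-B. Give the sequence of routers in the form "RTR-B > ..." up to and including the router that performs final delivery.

RTR-B > RTR-C

At RTR-B: longest match for 117.89.168.226 is 117.89.160.0/20 -> RTR-C
At RTR-C: longest match for 117.89.168.226 is 117.89.168.0/21 -> local delivery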